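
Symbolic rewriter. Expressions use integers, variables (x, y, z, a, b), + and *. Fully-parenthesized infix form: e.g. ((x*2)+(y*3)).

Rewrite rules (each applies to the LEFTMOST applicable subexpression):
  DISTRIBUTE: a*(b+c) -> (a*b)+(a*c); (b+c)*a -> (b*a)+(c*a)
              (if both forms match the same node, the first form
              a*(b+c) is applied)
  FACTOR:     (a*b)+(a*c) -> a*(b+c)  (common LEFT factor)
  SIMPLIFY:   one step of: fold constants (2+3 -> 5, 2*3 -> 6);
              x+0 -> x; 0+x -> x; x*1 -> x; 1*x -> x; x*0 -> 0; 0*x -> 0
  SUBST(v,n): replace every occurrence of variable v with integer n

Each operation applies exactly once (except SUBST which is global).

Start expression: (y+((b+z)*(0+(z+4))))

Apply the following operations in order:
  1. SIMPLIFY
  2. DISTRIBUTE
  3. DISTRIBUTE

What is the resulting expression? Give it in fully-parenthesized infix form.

Start: (y+((b+z)*(0+(z+4))))
Apply SIMPLIFY at RR (target: (0+(z+4))): (y+((b+z)*(0+(z+4)))) -> (y+((b+z)*(z+4)))
Apply DISTRIBUTE at R (target: ((b+z)*(z+4))): (y+((b+z)*(z+4))) -> (y+(((b+z)*z)+((b+z)*4)))
Apply DISTRIBUTE at RL (target: ((b+z)*z)): (y+(((b+z)*z)+((b+z)*4))) -> (y+(((b*z)+(z*z))+((b+z)*4)))

Answer: (y+(((b*z)+(z*z))+((b+z)*4)))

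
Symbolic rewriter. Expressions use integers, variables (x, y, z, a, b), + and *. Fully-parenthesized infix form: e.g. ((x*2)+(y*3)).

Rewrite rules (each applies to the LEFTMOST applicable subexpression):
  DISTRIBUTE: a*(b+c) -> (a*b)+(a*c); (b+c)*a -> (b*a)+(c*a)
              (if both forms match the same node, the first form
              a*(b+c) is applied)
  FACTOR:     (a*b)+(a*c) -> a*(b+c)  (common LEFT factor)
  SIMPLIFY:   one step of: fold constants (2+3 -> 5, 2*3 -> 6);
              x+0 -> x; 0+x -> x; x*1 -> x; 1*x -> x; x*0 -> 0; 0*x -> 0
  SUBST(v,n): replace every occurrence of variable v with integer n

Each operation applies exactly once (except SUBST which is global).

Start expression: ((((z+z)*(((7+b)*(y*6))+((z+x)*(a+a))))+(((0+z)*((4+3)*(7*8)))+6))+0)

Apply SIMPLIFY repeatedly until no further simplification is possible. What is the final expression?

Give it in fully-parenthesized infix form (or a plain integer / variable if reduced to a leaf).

Start: ((((z+z)*(((7+b)*(y*6))+((z+x)*(a+a))))+(((0+z)*((4+3)*(7*8)))+6))+0)
Step 1: at root: ((((z+z)*(((7+b)*(y*6))+((z+x)*(a+a))))+(((0+z)*((4+3)*(7*8)))+6))+0) -> (((z+z)*(((7+b)*(y*6))+((z+x)*(a+a))))+(((0+z)*((4+3)*(7*8)))+6)); overall: ((((z+z)*(((7+b)*(y*6))+((z+x)*(a+a))))+(((0+z)*((4+3)*(7*8)))+6))+0) -> (((z+z)*(((7+b)*(y*6))+((z+x)*(a+a))))+(((0+z)*((4+3)*(7*8)))+6))
Step 2: at RLL: (0+z) -> z; overall: (((z+z)*(((7+b)*(y*6))+((z+x)*(a+a))))+(((0+z)*((4+3)*(7*8)))+6)) -> (((z+z)*(((7+b)*(y*6))+((z+x)*(a+a))))+((z*((4+3)*(7*8)))+6))
Step 3: at RLRL: (4+3) -> 7; overall: (((z+z)*(((7+b)*(y*6))+((z+x)*(a+a))))+((z*((4+3)*(7*8)))+6)) -> (((z+z)*(((7+b)*(y*6))+((z+x)*(a+a))))+((z*(7*(7*8)))+6))
Step 4: at RLRR: (7*8) -> 56; overall: (((z+z)*(((7+b)*(y*6))+((z+x)*(a+a))))+((z*(7*(7*8)))+6)) -> (((z+z)*(((7+b)*(y*6))+((z+x)*(a+a))))+((z*(7*56))+6))
Step 5: at RLR: (7*56) -> 392; overall: (((z+z)*(((7+b)*(y*6))+((z+x)*(a+a))))+((z*(7*56))+6)) -> (((z+z)*(((7+b)*(y*6))+((z+x)*(a+a))))+((z*392)+6))
Fixed point: (((z+z)*(((7+b)*(y*6))+((z+x)*(a+a))))+((z*392)+6))

Answer: (((z+z)*(((7+b)*(y*6))+((z+x)*(a+a))))+((z*392)+6))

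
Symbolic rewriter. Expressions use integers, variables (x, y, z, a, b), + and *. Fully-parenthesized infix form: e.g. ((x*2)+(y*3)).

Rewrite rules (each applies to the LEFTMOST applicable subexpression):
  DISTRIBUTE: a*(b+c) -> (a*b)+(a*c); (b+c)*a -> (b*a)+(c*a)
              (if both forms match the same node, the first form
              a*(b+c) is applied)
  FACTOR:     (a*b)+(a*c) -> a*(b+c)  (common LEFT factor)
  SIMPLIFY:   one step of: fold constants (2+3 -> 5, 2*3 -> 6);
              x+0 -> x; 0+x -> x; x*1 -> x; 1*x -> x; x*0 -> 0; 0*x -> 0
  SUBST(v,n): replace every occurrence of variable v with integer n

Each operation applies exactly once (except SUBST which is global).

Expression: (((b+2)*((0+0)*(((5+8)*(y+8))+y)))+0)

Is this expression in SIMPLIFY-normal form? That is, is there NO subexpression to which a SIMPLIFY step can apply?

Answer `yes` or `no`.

Answer: no

Derivation:
Expression: (((b+2)*((0+0)*(((5+8)*(y+8))+y)))+0)
Scanning for simplifiable subexpressions (pre-order)...
  at root: (((b+2)*((0+0)*(((5+8)*(y+8))+y)))+0) (SIMPLIFIABLE)
  at L: ((b+2)*((0+0)*(((5+8)*(y+8))+y))) (not simplifiable)
  at LL: (b+2) (not simplifiable)
  at LR: ((0+0)*(((5+8)*(y+8))+y)) (not simplifiable)
  at LRL: (0+0) (SIMPLIFIABLE)
  at LRR: (((5+8)*(y+8))+y) (not simplifiable)
  at LRRL: ((5+8)*(y+8)) (not simplifiable)
  at LRRLL: (5+8) (SIMPLIFIABLE)
  at LRRLR: (y+8) (not simplifiable)
Found simplifiable subexpr at path root: (((b+2)*((0+0)*(((5+8)*(y+8))+y)))+0)
One SIMPLIFY step would give: ((b+2)*((0+0)*(((5+8)*(y+8))+y)))
-> NOT in normal form.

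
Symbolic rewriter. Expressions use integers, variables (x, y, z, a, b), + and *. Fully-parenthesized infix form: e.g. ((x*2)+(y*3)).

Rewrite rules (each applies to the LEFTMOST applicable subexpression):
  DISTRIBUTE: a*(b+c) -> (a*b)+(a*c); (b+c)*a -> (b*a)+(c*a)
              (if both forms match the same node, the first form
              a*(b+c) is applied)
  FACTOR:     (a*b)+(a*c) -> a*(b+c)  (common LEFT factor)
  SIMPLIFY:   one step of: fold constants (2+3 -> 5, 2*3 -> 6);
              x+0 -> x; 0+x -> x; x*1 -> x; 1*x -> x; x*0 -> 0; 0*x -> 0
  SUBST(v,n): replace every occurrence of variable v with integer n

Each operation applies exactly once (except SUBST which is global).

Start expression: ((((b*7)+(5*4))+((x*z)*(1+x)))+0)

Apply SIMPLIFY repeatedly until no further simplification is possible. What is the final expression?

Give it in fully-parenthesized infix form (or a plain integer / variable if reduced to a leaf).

Start: ((((b*7)+(5*4))+((x*z)*(1+x)))+0)
Step 1: at root: ((((b*7)+(5*4))+((x*z)*(1+x)))+0) -> (((b*7)+(5*4))+((x*z)*(1+x))); overall: ((((b*7)+(5*4))+((x*z)*(1+x)))+0) -> (((b*7)+(5*4))+((x*z)*(1+x)))
Step 2: at LR: (5*4) -> 20; overall: (((b*7)+(5*4))+((x*z)*(1+x))) -> (((b*7)+20)+((x*z)*(1+x)))
Fixed point: (((b*7)+20)+((x*z)*(1+x)))

Answer: (((b*7)+20)+((x*z)*(1+x)))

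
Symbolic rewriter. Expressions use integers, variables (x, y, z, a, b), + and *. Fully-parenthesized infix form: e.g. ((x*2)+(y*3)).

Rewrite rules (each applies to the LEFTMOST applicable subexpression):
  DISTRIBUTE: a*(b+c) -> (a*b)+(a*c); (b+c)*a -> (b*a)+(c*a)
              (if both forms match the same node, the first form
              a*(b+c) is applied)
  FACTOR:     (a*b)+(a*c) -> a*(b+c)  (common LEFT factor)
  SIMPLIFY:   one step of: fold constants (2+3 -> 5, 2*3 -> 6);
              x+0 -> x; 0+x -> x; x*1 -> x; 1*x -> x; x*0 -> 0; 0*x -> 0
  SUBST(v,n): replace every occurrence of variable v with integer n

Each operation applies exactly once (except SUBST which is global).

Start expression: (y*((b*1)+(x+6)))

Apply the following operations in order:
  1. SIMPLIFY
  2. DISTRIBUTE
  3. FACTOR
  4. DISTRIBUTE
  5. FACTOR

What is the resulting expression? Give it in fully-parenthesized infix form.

Answer: (y*(b+(x+6)))

Derivation:
Start: (y*((b*1)+(x+6)))
Apply SIMPLIFY at RL (target: (b*1)): (y*((b*1)+(x+6))) -> (y*(b+(x+6)))
Apply DISTRIBUTE at root (target: (y*(b+(x+6)))): (y*(b+(x+6))) -> ((y*b)+(y*(x+6)))
Apply FACTOR at root (target: ((y*b)+(y*(x+6)))): ((y*b)+(y*(x+6))) -> (y*(b+(x+6)))
Apply DISTRIBUTE at root (target: (y*(b+(x+6)))): (y*(b+(x+6))) -> ((y*b)+(y*(x+6)))
Apply FACTOR at root (target: ((y*b)+(y*(x+6)))): ((y*b)+(y*(x+6))) -> (y*(b+(x+6)))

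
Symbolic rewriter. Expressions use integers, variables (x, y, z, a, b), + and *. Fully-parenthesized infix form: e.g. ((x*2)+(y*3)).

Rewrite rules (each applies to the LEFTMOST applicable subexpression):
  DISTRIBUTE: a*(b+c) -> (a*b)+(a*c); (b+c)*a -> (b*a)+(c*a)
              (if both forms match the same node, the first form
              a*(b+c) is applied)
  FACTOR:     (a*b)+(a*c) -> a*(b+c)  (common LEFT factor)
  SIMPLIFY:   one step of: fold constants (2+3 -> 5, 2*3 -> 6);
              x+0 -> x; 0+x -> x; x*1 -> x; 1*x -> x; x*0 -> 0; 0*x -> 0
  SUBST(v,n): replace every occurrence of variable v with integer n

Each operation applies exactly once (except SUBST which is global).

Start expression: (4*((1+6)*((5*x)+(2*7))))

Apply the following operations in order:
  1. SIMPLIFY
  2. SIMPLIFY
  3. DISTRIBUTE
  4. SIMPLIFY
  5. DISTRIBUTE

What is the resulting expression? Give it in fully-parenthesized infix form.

Start: (4*((1+6)*((5*x)+(2*7))))
Apply SIMPLIFY at RL (target: (1+6)): (4*((1+6)*((5*x)+(2*7)))) -> (4*(7*((5*x)+(2*7))))
Apply SIMPLIFY at RRR (target: (2*7)): (4*(7*((5*x)+(2*7)))) -> (4*(7*((5*x)+14)))
Apply DISTRIBUTE at R (target: (7*((5*x)+14))): (4*(7*((5*x)+14))) -> (4*((7*(5*x))+(7*14)))
Apply SIMPLIFY at RR (target: (7*14)): (4*((7*(5*x))+(7*14))) -> (4*((7*(5*x))+98))
Apply DISTRIBUTE at root (target: (4*((7*(5*x))+98))): (4*((7*(5*x))+98)) -> ((4*(7*(5*x)))+(4*98))

Answer: ((4*(7*(5*x)))+(4*98))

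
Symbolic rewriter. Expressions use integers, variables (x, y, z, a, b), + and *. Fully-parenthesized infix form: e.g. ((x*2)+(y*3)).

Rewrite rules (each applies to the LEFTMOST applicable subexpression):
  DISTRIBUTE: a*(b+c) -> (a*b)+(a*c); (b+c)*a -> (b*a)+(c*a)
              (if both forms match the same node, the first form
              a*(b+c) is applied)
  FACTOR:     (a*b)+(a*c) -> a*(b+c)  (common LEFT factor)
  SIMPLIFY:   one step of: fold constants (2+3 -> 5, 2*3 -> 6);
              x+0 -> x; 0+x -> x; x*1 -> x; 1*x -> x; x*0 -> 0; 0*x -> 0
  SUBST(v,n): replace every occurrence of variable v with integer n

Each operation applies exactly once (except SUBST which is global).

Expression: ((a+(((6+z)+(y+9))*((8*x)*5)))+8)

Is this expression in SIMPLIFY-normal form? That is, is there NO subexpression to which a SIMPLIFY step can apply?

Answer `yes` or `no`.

Answer: yes

Derivation:
Expression: ((a+(((6+z)+(y+9))*((8*x)*5)))+8)
Scanning for simplifiable subexpressions (pre-order)...
  at root: ((a+(((6+z)+(y+9))*((8*x)*5)))+8) (not simplifiable)
  at L: (a+(((6+z)+(y+9))*((8*x)*5))) (not simplifiable)
  at LR: (((6+z)+(y+9))*((8*x)*5)) (not simplifiable)
  at LRL: ((6+z)+(y+9)) (not simplifiable)
  at LRLL: (6+z) (not simplifiable)
  at LRLR: (y+9) (not simplifiable)
  at LRR: ((8*x)*5) (not simplifiable)
  at LRRL: (8*x) (not simplifiable)
Result: no simplifiable subexpression found -> normal form.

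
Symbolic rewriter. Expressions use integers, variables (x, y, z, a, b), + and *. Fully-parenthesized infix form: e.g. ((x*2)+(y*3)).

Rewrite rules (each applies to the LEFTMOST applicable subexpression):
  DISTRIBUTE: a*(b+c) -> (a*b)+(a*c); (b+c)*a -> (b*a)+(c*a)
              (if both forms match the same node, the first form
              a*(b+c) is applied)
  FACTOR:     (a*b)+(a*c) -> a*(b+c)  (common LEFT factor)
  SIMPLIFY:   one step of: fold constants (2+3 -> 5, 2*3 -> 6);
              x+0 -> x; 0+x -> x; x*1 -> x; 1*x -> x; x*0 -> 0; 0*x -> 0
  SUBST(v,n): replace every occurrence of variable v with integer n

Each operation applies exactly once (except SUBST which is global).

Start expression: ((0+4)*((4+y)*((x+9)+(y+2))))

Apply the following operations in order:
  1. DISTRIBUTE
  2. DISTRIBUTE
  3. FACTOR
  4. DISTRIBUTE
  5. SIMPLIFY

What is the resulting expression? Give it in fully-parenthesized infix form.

Answer: (0+(4*((4+y)*((x+9)+(y+2)))))

Derivation:
Start: ((0+4)*((4+y)*((x+9)+(y+2))))
Apply DISTRIBUTE at root (target: ((0+4)*((4+y)*((x+9)+(y+2))))): ((0+4)*((4+y)*((x+9)+(y+2)))) -> ((0*((4+y)*((x+9)+(y+2))))+(4*((4+y)*((x+9)+(y+2)))))
Apply DISTRIBUTE at LR (target: ((4+y)*((x+9)+(y+2)))): ((0*((4+y)*((x+9)+(y+2))))+(4*((4+y)*((x+9)+(y+2))))) -> ((0*(((4+y)*(x+9))+((4+y)*(y+2))))+(4*((4+y)*((x+9)+(y+2)))))
Apply FACTOR at LR (target: (((4+y)*(x+9))+((4+y)*(y+2)))): ((0*(((4+y)*(x+9))+((4+y)*(y+2))))+(4*((4+y)*((x+9)+(y+2))))) -> ((0*((4+y)*((x+9)+(y+2))))+(4*((4+y)*((x+9)+(y+2)))))
Apply DISTRIBUTE at LR (target: ((4+y)*((x+9)+(y+2)))): ((0*((4+y)*((x+9)+(y+2))))+(4*((4+y)*((x+9)+(y+2))))) -> ((0*(((4+y)*(x+9))+((4+y)*(y+2))))+(4*((4+y)*((x+9)+(y+2)))))
Apply SIMPLIFY at L (target: (0*(((4+y)*(x+9))+((4+y)*(y+2))))): ((0*(((4+y)*(x+9))+((4+y)*(y+2))))+(4*((4+y)*((x+9)+(y+2))))) -> (0+(4*((4+y)*((x+9)+(y+2)))))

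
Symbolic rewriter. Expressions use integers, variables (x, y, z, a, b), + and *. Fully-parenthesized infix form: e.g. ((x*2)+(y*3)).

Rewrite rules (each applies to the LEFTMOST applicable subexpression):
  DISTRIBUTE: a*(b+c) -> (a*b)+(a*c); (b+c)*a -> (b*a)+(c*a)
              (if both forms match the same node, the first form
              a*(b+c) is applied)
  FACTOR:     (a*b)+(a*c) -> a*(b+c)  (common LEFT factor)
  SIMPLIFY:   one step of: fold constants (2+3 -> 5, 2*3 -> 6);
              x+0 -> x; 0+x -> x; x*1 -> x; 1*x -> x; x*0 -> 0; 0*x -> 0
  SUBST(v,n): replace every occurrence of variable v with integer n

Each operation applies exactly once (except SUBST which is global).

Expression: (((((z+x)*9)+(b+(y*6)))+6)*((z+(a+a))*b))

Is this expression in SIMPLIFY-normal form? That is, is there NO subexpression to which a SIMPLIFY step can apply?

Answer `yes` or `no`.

Answer: yes

Derivation:
Expression: (((((z+x)*9)+(b+(y*6)))+6)*((z+(a+a))*b))
Scanning for simplifiable subexpressions (pre-order)...
  at root: (((((z+x)*9)+(b+(y*6)))+6)*((z+(a+a))*b)) (not simplifiable)
  at L: ((((z+x)*9)+(b+(y*6)))+6) (not simplifiable)
  at LL: (((z+x)*9)+(b+(y*6))) (not simplifiable)
  at LLL: ((z+x)*9) (not simplifiable)
  at LLLL: (z+x) (not simplifiable)
  at LLR: (b+(y*6)) (not simplifiable)
  at LLRR: (y*6) (not simplifiable)
  at R: ((z+(a+a))*b) (not simplifiable)
  at RL: (z+(a+a)) (not simplifiable)
  at RLR: (a+a) (not simplifiable)
Result: no simplifiable subexpression found -> normal form.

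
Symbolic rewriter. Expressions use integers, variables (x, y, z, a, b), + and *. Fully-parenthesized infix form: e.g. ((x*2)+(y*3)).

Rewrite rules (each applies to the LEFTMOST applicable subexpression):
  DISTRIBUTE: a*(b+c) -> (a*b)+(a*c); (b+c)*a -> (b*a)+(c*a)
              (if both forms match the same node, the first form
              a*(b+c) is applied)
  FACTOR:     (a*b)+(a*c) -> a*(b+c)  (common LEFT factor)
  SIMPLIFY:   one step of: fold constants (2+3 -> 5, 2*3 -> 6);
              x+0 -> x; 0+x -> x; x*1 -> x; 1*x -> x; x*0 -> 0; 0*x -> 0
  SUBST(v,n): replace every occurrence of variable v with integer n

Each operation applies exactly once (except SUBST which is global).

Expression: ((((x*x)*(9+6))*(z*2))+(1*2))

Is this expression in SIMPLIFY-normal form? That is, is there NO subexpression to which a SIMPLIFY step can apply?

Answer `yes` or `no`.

Answer: no

Derivation:
Expression: ((((x*x)*(9+6))*(z*2))+(1*2))
Scanning for simplifiable subexpressions (pre-order)...
  at root: ((((x*x)*(9+6))*(z*2))+(1*2)) (not simplifiable)
  at L: (((x*x)*(9+6))*(z*2)) (not simplifiable)
  at LL: ((x*x)*(9+6)) (not simplifiable)
  at LLL: (x*x) (not simplifiable)
  at LLR: (9+6) (SIMPLIFIABLE)
  at LR: (z*2) (not simplifiable)
  at R: (1*2) (SIMPLIFIABLE)
Found simplifiable subexpr at path LLR: (9+6)
One SIMPLIFY step would give: ((((x*x)*15)*(z*2))+(1*2))
-> NOT in normal form.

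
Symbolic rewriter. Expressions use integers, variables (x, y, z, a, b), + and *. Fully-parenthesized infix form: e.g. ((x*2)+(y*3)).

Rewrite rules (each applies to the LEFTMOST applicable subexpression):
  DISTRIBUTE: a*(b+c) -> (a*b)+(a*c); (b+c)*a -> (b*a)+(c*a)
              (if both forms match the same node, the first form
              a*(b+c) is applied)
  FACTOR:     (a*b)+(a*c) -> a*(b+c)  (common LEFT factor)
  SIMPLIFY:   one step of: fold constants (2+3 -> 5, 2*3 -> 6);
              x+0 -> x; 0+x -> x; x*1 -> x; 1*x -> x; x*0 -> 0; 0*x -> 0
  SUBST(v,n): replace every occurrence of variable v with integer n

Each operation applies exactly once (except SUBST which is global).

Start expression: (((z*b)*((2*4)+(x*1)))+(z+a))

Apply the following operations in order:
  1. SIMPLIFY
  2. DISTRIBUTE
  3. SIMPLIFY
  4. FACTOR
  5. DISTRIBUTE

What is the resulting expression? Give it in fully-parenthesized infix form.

Answer: ((((z*b)*8)+((z*b)*x))+(z+a))

Derivation:
Start: (((z*b)*((2*4)+(x*1)))+(z+a))
Apply SIMPLIFY at LRL (target: (2*4)): (((z*b)*((2*4)+(x*1)))+(z+a)) -> (((z*b)*(8+(x*1)))+(z+a))
Apply DISTRIBUTE at L (target: ((z*b)*(8+(x*1)))): (((z*b)*(8+(x*1)))+(z+a)) -> ((((z*b)*8)+((z*b)*(x*1)))+(z+a))
Apply SIMPLIFY at LRR (target: (x*1)): ((((z*b)*8)+((z*b)*(x*1)))+(z+a)) -> ((((z*b)*8)+((z*b)*x))+(z+a))
Apply FACTOR at L (target: (((z*b)*8)+((z*b)*x))): ((((z*b)*8)+((z*b)*x))+(z+a)) -> (((z*b)*(8+x))+(z+a))
Apply DISTRIBUTE at L (target: ((z*b)*(8+x))): (((z*b)*(8+x))+(z+a)) -> ((((z*b)*8)+((z*b)*x))+(z+a))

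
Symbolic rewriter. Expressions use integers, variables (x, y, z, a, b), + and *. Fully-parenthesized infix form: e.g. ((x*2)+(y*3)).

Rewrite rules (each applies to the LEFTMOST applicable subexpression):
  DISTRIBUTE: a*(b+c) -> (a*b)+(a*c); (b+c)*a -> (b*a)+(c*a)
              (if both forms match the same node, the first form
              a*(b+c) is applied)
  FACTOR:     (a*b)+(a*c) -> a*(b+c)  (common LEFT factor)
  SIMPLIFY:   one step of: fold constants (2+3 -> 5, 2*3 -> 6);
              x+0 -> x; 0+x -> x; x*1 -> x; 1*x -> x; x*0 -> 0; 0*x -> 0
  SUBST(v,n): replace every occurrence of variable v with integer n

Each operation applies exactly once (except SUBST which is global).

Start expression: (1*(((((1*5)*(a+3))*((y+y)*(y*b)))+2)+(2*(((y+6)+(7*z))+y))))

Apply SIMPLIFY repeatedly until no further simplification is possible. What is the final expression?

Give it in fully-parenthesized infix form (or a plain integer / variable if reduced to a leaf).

Start: (1*(((((1*5)*(a+3))*((y+y)*(y*b)))+2)+(2*(((y+6)+(7*z))+y))))
Step 1: at root: (1*(((((1*5)*(a+3))*((y+y)*(y*b)))+2)+(2*(((y+6)+(7*z))+y)))) -> (((((1*5)*(a+3))*((y+y)*(y*b)))+2)+(2*(((y+6)+(7*z))+y))); overall: (1*(((((1*5)*(a+3))*((y+y)*(y*b)))+2)+(2*(((y+6)+(7*z))+y)))) -> (((((1*5)*(a+3))*((y+y)*(y*b)))+2)+(2*(((y+6)+(7*z))+y)))
Step 2: at LLLL: (1*5) -> 5; overall: (((((1*5)*(a+3))*((y+y)*(y*b)))+2)+(2*(((y+6)+(7*z))+y))) -> ((((5*(a+3))*((y+y)*(y*b)))+2)+(2*(((y+6)+(7*z))+y)))
Fixed point: ((((5*(a+3))*((y+y)*(y*b)))+2)+(2*(((y+6)+(7*z))+y)))

Answer: ((((5*(a+3))*((y+y)*(y*b)))+2)+(2*(((y+6)+(7*z))+y)))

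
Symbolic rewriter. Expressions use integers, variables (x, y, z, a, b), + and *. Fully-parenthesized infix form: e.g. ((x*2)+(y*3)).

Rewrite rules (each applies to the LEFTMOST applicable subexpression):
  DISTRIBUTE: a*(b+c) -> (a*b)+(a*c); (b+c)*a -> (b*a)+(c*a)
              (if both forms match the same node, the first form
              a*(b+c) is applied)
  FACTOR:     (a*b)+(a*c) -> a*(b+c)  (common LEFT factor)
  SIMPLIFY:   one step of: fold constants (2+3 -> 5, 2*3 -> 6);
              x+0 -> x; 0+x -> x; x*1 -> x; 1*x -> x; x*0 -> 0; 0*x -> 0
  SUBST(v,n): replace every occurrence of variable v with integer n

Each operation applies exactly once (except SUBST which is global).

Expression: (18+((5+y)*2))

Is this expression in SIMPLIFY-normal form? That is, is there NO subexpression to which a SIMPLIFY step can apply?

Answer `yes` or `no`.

Expression: (18+((5+y)*2))
Scanning for simplifiable subexpressions (pre-order)...
  at root: (18+((5+y)*2)) (not simplifiable)
  at R: ((5+y)*2) (not simplifiable)
  at RL: (5+y) (not simplifiable)
Result: no simplifiable subexpression found -> normal form.

Answer: yes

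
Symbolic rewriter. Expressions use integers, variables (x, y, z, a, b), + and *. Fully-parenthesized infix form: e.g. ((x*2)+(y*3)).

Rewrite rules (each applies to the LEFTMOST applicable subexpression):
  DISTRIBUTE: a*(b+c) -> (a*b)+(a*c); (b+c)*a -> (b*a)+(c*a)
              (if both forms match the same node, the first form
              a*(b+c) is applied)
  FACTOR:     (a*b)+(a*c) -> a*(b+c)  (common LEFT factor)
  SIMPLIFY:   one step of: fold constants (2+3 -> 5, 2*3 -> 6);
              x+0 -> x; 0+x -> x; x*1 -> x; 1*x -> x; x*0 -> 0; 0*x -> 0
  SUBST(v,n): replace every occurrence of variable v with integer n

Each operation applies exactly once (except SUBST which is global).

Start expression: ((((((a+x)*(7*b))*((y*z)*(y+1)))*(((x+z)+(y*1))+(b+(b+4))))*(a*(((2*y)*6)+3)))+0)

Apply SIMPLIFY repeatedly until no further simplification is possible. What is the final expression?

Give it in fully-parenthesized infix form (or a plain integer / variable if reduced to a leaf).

Answer: (((((a+x)*(7*b))*((y*z)*(y+1)))*(((x+z)+y)+(b+(b+4))))*(a*(((2*y)*6)+3)))

Derivation:
Start: ((((((a+x)*(7*b))*((y*z)*(y+1)))*(((x+z)+(y*1))+(b+(b+4))))*(a*(((2*y)*6)+3)))+0)
Step 1: at root: ((((((a+x)*(7*b))*((y*z)*(y+1)))*(((x+z)+(y*1))+(b+(b+4))))*(a*(((2*y)*6)+3)))+0) -> (((((a+x)*(7*b))*((y*z)*(y+1)))*(((x+z)+(y*1))+(b+(b+4))))*(a*(((2*y)*6)+3))); overall: ((((((a+x)*(7*b))*((y*z)*(y+1)))*(((x+z)+(y*1))+(b+(b+4))))*(a*(((2*y)*6)+3)))+0) -> (((((a+x)*(7*b))*((y*z)*(y+1)))*(((x+z)+(y*1))+(b+(b+4))))*(a*(((2*y)*6)+3)))
Step 2: at LRLR: (y*1) -> y; overall: (((((a+x)*(7*b))*((y*z)*(y+1)))*(((x+z)+(y*1))+(b+(b+4))))*(a*(((2*y)*6)+3))) -> (((((a+x)*(7*b))*((y*z)*(y+1)))*(((x+z)+y)+(b+(b+4))))*(a*(((2*y)*6)+3)))
Fixed point: (((((a+x)*(7*b))*((y*z)*(y+1)))*(((x+z)+y)+(b+(b+4))))*(a*(((2*y)*6)+3)))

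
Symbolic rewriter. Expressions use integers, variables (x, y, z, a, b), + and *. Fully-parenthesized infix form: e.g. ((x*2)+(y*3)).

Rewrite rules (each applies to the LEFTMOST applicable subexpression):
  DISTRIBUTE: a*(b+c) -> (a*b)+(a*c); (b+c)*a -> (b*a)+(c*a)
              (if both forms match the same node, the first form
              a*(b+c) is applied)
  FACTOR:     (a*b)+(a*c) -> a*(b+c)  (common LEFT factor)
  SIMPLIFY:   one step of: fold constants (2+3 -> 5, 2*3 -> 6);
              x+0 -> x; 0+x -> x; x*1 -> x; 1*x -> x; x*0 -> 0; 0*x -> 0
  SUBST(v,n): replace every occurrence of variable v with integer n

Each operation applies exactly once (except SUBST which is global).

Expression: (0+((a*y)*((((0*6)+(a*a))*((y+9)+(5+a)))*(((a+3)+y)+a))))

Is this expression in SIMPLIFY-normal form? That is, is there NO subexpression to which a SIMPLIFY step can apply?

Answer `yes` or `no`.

Answer: no

Derivation:
Expression: (0+((a*y)*((((0*6)+(a*a))*((y+9)+(5+a)))*(((a+3)+y)+a))))
Scanning for simplifiable subexpressions (pre-order)...
  at root: (0+((a*y)*((((0*6)+(a*a))*((y+9)+(5+a)))*(((a+3)+y)+a)))) (SIMPLIFIABLE)
  at R: ((a*y)*((((0*6)+(a*a))*((y+9)+(5+a)))*(((a+3)+y)+a))) (not simplifiable)
  at RL: (a*y) (not simplifiable)
  at RR: ((((0*6)+(a*a))*((y+9)+(5+a)))*(((a+3)+y)+a)) (not simplifiable)
  at RRL: (((0*6)+(a*a))*((y+9)+(5+a))) (not simplifiable)
  at RRLL: ((0*6)+(a*a)) (not simplifiable)
  at RRLLL: (0*6) (SIMPLIFIABLE)
  at RRLLR: (a*a) (not simplifiable)
  at RRLR: ((y+9)+(5+a)) (not simplifiable)
  at RRLRL: (y+9) (not simplifiable)
  at RRLRR: (5+a) (not simplifiable)
  at RRR: (((a+3)+y)+a) (not simplifiable)
  at RRRL: ((a+3)+y) (not simplifiable)
  at RRRLL: (a+3) (not simplifiable)
Found simplifiable subexpr at path root: (0+((a*y)*((((0*6)+(a*a))*((y+9)+(5+a)))*(((a+3)+y)+a))))
One SIMPLIFY step would give: ((a*y)*((((0*6)+(a*a))*((y+9)+(5+a)))*(((a+3)+y)+a)))
-> NOT in normal form.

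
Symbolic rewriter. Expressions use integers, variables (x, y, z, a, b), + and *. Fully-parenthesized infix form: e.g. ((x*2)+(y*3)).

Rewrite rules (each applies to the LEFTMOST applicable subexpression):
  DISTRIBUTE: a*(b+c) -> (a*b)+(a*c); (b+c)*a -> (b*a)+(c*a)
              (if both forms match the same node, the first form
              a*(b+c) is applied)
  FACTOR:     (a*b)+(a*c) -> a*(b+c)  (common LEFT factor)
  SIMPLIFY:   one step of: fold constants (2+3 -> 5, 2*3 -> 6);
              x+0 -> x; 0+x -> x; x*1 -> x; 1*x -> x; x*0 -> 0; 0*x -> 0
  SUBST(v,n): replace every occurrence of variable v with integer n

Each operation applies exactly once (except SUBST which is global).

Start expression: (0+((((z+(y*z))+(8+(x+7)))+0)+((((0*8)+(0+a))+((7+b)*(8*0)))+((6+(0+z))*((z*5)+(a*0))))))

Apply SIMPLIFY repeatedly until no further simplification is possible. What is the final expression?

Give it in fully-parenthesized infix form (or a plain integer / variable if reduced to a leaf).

Answer: (((z+(y*z))+(8+(x+7)))+(a+((6+z)*(z*5))))

Derivation:
Start: (0+((((z+(y*z))+(8+(x+7)))+0)+((((0*8)+(0+a))+((7+b)*(8*0)))+((6+(0+z))*((z*5)+(a*0))))))
Step 1: at root: (0+((((z+(y*z))+(8+(x+7)))+0)+((((0*8)+(0+a))+((7+b)*(8*0)))+((6+(0+z))*((z*5)+(a*0)))))) -> ((((z+(y*z))+(8+(x+7)))+0)+((((0*8)+(0+a))+((7+b)*(8*0)))+((6+(0+z))*((z*5)+(a*0))))); overall: (0+((((z+(y*z))+(8+(x+7)))+0)+((((0*8)+(0+a))+((7+b)*(8*0)))+((6+(0+z))*((z*5)+(a*0)))))) -> ((((z+(y*z))+(8+(x+7)))+0)+((((0*8)+(0+a))+((7+b)*(8*0)))+((6+(0+z))*((z*5)+(a*0)))))
Step 2: at L: (((z+(y*z))+(8+(x+7)))+0) -> ((z+(y*z))+(8+(x+7))); overall: ((((z+(y*z))+(8+(x+7)))+0)+((((0*8)+(0+a))+((7+b)*(8*0)))+((6+(0+z))*((z*5)+(a*0))))) -> (((z+(y*z))+(8+(x+7)))+((((0*8)+(0+a))+((7+b)*(8*0)))+((6+(0+z))*((z*5)+(a*0)))))
Step 3: at RLLL: (0*8) -> 0; overall: (((z+(y*z))+(8+(x+7)))+((((0*8)+(0+a))+((7+b)*(8*0)))+((6+(0+z))*((z*5)+(a*0))))) -> (((z+(y*z))+(8+(x+7)))+(((0+(0+a))+((7+b)*(8*0)))+((6+(0+z))*((z*5)+(a*0)))))
Step 4: at RLL: (0+(0+a)) -> (0+a); overall: (((z+(y*z))+(8+(x+7)))+(((0+(0+a))+((7+b)*(8*0)))+((6+(0+z))*((z*5)+(a*0))))) -> (((z+(y*z))+(8+(x+7)))+(((0+a)+((7+b)*(8*0)))+((6+(0+z))*((z*5)+(a*0)))))
Step 5: at RLL: (0+a) -> a; overall: (((z+(y*z))+(8+(x+7)))+(((0+a)+((7+b)*(8*0)))+((6+(0+z))*((z*5)+(a*0))))) -> (((z+(y*z))+(8+(x+7)))+((a+((7+b)*(8*0)))+((6+(0+z))*((z*5)+(a*0)))))
Step 6: at RLRR: (8*0) -> 0; overall: (((z+(y*z))+(8+(x+7)))+((a+((7+b)*(8*0)))+((6+(0+z))*((z*5)+(a*0))))) -> (((z+(y*z))+(8+(x+7)))+((a+((7+b)*0))+((6+(0+z))*((z*5)+(a*0)))))
Step 7: at RLR: ((7+b)*0) -> 0; overall: (((z+(y*z))+(8+(x+7)))+((a+((7+b)*0))+((6+(0+z))*((z*5)+(a*0))))) -> (((z+(y*z))+(8+(x+7)))+((a+0)+((6+(0+z))*((z*5)+(a*0)))))
Step 8: at RL: (a+0) -> a; overall: (((z+(y*z))+(8+(x+7)))+((a+0)+((6+(0+z))*((z*5)+(a*0))))) -> (((z+(y*z))+(8+(x+7)))+(a+((6+(0+z))*((z*5)+(a*0)))))
Step 9: at RRLR: (0+z) -> z; overall: (((z+(y*z))+(8+(x+7)))+(a+((6+(0+z))*((z*5)+(a*0))))) -> (((z+(y*z))+(8+(x+7)))+(a+((6+z)*((z*5)+(a*0)))))
Step 10: at RRRR: (a*0) -> 0; overall: (((z+(y*z))+(8+(x+7)))+(a+((6+z)*((z*5)+(a*0))))) -> (((z+(y*z))+(8+(x+7)))+(a+((6+z)*((z*5)+0))))
Step 11: at RRR: ((z*5)+0) -> (z*5); overall: (((z+(y*z))+(8+(x+7)))+(a+((6+z)*((z*5)+0)))) -> (((z+(y*z))+(8+(x+7)))+(a+((6+z)*(z*5))))
Fixed point: (((z+(y*z))+(8+(x+7)))+(a+((6+z)*(z*5))))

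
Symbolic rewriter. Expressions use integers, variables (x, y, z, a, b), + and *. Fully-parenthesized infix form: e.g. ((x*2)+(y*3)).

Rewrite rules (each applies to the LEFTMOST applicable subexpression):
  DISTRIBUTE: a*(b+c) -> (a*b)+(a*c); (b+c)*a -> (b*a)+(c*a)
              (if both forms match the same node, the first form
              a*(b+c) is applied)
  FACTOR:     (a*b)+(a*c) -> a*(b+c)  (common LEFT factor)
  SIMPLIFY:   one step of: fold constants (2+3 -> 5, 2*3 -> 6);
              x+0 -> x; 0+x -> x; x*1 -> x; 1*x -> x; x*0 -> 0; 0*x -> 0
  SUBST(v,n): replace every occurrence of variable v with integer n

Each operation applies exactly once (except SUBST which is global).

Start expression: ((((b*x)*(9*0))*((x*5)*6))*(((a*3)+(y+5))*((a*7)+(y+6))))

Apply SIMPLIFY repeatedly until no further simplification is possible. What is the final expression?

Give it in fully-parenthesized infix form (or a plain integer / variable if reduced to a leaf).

Answer: 0

Derivation:
Start: ((((b*x)*(9*0))*((x*5)*6))*(((a*3)+(y+5))*((a*7)+(y+6))))
Step 1: at LLR: (9*0) -> 0; overall: ((((b*x)*(9*0))*((x*5)*6))*(((a*3)+(y+5))*((a*7)+(y+6)))) -> ((((b*x)*0)*((x*5)*6))*(((a*3)+(y+5))*((a*7)+(y+6))))
Step 2: at LL: ((b*x)*0) -> 0; overall: ((((b*x)*0)*((x*5)*6))*(((a*3)+(y+5))*((a*7)+(y+6)))) -> ((0*((x*5)*6))*(((a*3)+(y+5))*((a*7)+(y+6))))
Step 3: at L: (0*((x*5)*6)) -> 0; overall: ((0*((x*5)*6))*(((a*3)+(y+5))*((a*7)+(y+6)))) -> (0*(((a*3)+(y+5))*((a*7)+(y+6))))
Step 4: at root: (0*(((a*3)+(y+5))*((a*7)+(y+6)))) -> 0; overall: (0*(((a*3)+(y+5))*((a*7)+(y+6)))) -> 0
Fixed point: 0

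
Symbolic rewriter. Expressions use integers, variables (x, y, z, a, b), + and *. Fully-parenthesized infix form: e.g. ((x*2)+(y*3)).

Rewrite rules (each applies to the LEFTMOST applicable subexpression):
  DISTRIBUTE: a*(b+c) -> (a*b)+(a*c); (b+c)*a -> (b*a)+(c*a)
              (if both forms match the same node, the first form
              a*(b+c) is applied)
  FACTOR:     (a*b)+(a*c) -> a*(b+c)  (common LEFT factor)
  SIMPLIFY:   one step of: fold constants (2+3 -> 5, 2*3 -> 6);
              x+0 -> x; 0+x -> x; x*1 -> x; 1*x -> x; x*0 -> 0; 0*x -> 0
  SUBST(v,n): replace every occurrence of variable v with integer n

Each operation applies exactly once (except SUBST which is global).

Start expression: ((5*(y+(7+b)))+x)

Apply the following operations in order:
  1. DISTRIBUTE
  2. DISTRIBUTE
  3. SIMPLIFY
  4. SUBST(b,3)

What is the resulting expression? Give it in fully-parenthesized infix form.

Start: ((5*(y+(7+b)))+x)
Apply DISTRIBUTE at L (target: (5*(y+(7+b)))): ((5*(y+(7+b)))+x) -> (((5*y)+(5*(7+b)))+x)
Apply DISTRIBUTE at LR (target: (5*(7+b))): (((5*y)+(5*(7+b)))+x) -> (((5*y)+((5*7)+(5*b)))+x)
Apply SIMPLIFY at LRL (target: (5*7)): (((5*y)+((5*7)+(5*b)))+x) -> (((5*y)+(35+(5*b)))+x)
Apply SUBST(b,3): (((5*y)+(35+(5*b)))+x) -> (((5*y)+(35+(5*3)))+x)

Answer: (((5*y)+(35+(5*3)))+x)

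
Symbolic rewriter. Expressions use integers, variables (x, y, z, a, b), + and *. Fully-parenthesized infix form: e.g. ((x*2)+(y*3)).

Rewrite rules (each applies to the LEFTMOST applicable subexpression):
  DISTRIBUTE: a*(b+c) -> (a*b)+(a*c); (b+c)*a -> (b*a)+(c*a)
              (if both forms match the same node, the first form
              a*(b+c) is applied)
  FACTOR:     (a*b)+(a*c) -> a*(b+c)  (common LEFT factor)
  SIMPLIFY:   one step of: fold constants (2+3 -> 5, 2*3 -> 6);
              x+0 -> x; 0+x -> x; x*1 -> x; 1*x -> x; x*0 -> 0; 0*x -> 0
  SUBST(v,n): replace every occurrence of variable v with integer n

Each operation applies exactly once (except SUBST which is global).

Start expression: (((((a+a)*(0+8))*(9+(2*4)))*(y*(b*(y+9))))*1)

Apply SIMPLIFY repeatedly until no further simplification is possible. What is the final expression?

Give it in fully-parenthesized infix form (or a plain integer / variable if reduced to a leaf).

Start: (((((a+a)*(0+8))*(9+(2*4)))*(y*(b*(y+9))))*1)
Step 1: at root: (((((a+a)*(0+8))*(9+(2*4)))*(y*(b*(y+9))))*1) -> ((((a+a)*(0+8))*(9+(2*4)))*(y*(b*(y+9)))); overall: (((((a+a)*(0+8))*(9+(2*4)))*(y*(b*(y+9))))*1) -> ((((a+a)*(0+8))*(9+(2*4)))*(y*(b*(y+9))))
Step 2: at LLR: (0+8) -> 8; overall: ((((a+a)*(0+8))*(9+(2*4)))*(y*(b*(y+9)))) -> ((((a+a)*8)*(9+(2*4)))*(y*(b*(y+9))))
Step 3: at LRR: (2*4) -> 8; overall: ((((a+a)*8)*(9+(2*4)))*(y*(b*(y+9)))) -> ((((a+a)*8)*(9+8))*(y*(b*(y+9))))
Step 4: at LR: (9+8) -> 17; overall: ((((a+a)*8)*(9+8))*(y*(b*(y+9)))) -> ((((a+a)*8)*17)*(y*(b*(y+9))))
Fixed point: ((((a+a)*8)*17)*(y*(b*(y+9))))

Answer: ((((a+a)*8)*17)*(y*(b*(y+9))))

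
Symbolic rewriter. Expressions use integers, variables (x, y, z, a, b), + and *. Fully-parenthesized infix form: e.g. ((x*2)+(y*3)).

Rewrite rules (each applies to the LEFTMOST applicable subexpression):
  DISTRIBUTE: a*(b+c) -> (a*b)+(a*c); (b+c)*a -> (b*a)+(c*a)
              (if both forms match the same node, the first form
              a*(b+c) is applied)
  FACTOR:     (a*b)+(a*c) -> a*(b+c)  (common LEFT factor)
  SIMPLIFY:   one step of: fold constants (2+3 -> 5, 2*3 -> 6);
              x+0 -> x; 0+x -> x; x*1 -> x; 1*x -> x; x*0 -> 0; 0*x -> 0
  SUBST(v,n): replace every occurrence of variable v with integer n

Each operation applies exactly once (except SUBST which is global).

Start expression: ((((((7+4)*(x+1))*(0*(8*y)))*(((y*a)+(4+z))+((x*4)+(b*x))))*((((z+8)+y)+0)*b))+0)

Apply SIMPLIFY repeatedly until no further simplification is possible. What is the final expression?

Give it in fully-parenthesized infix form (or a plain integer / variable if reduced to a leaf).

Start: ((((((7+4)*(x+1))*(0*(8*y)))*(((y*a)+(4+z))+((x*4)+(b*x))))*((((z+8)+y)+0)*b))+0)
Step 1: at root: ((((((7+4)*(x+1))*(0*(8*y)))*(((y*a)+(4+z))+((x*4)+(b*x))))*((((z+8)+y)+0)*b))+0) -> (((((7+4)*(x+1))*(0*(8*y)))*(((y*a)+(4+z))+((x*4)+(b*x))))*((((z+8)+y)+0)*b)); overall: ((((((7+4)*(x+1))*(0*(8*y)))*(((y*a)+(4+z))+((x*4)+(b*x))))*((((z+8)+y)+0)*b))+0) -> (((((7+4)*(x+1))*(0*(8*y)))*(((y*a)+(4+z))+((x*4)+(b*x))))*((((z+8)+y)+0)*b))
Step 2: at LLLL: (7+4) -> 11; overall: (((((7+4)*(x+1))*(0*(8*y)))*(((y*a)+(4+z))+((x*4)+(b*x))))*((((z+8)+y)+0)*b)) -> ((((11*(x+1))*(0*(8*y)))*(((y*a)+(4+z))+((x*4)+(b*x))))*((((z+8)+y)+0)*b))
Step 3: at LLR: (0*(8*y)) -> 0; overall: ((((11*(x+1))*(0*(8*y)))*(((y*a)+(4+z))+((x*4)+(b*x))))*((((z+8)+y)+0)*b)) -> ((((11*(x+1))*0)*(((y*a)+(4+z))+((x*4)+(b*x))))*((((z+8)+y)+0)*b))
Step 4: at LL: ((11*(x+1))*0) -> 0; overall: ((((11*(x+1))*0)*(((y*a)+(4+z))+((x*4)+(b*x))))*((((z+8)+y)+0)*b)) -> ((0*(((y*a)+(4+z))+((x*4)+(b*x))))*((((z+8)+y)+0)*b))
Step 5: at L: (0*(((y*a)+(4+z))+((x*4)+(b*x)))) -> 0; overall: ((0*(((y*a)+(4+z))+((x*4)+(b*x))))*((((z+8)+y)+0)*b)) -> (0*((((z+8)+y)+0)*b))
Step 6: at root: (0*((((z+8)+y)+0)*b)) -> 0; overall: (0*((((z+8)+y)+0)*b)) -> 0
Fixed point: 0

Answer: 0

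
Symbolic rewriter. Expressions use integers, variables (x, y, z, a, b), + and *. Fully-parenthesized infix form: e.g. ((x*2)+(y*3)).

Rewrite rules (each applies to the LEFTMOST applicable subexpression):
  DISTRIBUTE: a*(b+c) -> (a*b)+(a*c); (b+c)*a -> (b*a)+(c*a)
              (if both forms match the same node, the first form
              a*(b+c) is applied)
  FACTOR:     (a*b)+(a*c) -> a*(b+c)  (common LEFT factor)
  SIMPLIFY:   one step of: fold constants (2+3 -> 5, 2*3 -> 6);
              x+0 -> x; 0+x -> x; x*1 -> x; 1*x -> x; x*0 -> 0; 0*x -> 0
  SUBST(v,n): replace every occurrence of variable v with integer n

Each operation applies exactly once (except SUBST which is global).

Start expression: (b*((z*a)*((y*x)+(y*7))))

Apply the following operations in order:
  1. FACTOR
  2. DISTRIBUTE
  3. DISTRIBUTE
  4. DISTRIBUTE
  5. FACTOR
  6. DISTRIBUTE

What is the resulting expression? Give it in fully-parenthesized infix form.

Start: (b*((z*a)*((y*x)+(y*7))))
Apply FACTOR at RR (target: ((y*x)+(y*7))): (b*((z*a)*((y*x)+(y*7)))) -> (b*((z*a)*(y*(x+7))))
Apply DISTRIBUTE at RR (target: (y*(x+7))): (b*((z*a)*(y*(x+7)))) -> (b*((z*a)*((y*x)+(y*7))))
Apply DISTRIBUTE at R (target: ((z*a)*((y*x)+(y*7)))): (b*((z*a)*((y*x)+(y*7)))) -> (b*(((z*a)*(y*x))+((z*a)*(y*7))))
Apply DISTRIBUTE at root (target: (b*(((z*a)*(y*x))+((z*a)*(y*7))))): (b*(((z*a)*(y*x))+((z*a)*(y*7)))) -> ((b*((z*a)*(y*x)))+(b*((z*a)*(y*7))))
Apply FACTOR at root (target: ((b*((z*a)*(y*x)))+(b*((z*a)*(y*7))))): ((b*((z*a)*(y*x)))+(b*((z*a)*(y*7)))) -> (b*(((z*a)*(y*x))+((z*a)*(y*7))))
Apply DISTRIBUTE at root (target: (b*(((z*a)*(y*x))+((z*a)*(y*7))))): (b*(((z*a)*(y*x))+((z*a)*(y*7)))) -> ((b*((z*a)*(y*x)))+(b*((z*a)*(y*7))))

Answer: ((b*((z*a)*(y*x)))+(b*((z*a)*(y*7))))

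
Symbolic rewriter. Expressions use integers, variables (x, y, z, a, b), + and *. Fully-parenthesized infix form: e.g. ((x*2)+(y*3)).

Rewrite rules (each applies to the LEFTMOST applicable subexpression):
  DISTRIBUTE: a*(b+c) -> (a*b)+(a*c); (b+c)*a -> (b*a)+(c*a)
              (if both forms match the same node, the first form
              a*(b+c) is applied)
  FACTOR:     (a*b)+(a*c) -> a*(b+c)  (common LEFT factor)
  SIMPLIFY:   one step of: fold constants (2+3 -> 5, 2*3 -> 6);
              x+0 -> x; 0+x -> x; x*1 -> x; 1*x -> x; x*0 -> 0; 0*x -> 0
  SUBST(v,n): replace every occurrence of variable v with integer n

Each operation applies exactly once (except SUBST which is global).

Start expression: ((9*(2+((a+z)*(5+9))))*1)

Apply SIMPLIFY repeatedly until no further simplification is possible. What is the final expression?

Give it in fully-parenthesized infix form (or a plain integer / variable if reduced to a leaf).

Answer: (9*(2+((a+z)*14)))

Derivation:
Start: ((9*(2+((a+z)*(5+9))))*1)
Step 1: at root: ((9*(2+((a+z)*(5+9))))*1) -> (9*(2+((a+z)*(5+9)))); overall: ((9*(2+((a+z)*(5+9))))*1) -> (9*(2+((a+z)*(5+9))))
Step 2: at RRR: (5+9) -> 14; overall: (9*(2+((a+z)*(5+9)))) -> (9*(2+((a+z)*14)))
Fixed point: (9*(2+((a+z)*14)))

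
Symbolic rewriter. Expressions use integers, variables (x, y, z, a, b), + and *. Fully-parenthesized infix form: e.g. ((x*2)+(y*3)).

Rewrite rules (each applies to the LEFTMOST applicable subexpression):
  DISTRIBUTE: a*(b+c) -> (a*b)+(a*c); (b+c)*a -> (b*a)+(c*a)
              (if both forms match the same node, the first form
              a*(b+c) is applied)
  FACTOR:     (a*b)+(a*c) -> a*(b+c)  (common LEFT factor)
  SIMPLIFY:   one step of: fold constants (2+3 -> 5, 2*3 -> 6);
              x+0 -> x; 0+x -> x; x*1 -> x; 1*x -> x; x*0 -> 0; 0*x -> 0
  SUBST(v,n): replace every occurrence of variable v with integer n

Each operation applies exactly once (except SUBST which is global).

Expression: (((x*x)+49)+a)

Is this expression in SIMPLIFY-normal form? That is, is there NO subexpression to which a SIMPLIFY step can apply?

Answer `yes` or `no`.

Answer: yes

Derivation:
Expression: (((x*x)+49)+a)
Scanning for simplifiable subexpressions (pre-order)...
  at root: (((x*x)+49)+a) (not simplifiable)
  at L: ((x*x)+49) (not simplifiable)
  at LL: (x*x) (not simplifiable)
Result: no simplifiable subexpression found -> normal form.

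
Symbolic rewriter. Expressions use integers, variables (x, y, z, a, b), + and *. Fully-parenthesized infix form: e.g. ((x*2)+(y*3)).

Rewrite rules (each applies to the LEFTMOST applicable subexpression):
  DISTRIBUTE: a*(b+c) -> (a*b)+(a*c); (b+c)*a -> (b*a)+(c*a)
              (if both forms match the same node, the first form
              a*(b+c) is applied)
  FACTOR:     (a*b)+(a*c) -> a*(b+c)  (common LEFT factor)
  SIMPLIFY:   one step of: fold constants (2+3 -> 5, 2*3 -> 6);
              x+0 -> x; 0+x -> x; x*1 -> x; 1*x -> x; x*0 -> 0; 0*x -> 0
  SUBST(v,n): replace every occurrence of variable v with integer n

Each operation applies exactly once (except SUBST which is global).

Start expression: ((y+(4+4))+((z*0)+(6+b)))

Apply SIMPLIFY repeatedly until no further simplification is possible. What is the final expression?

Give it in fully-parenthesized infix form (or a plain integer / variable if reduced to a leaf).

Start: ((y+(4+4))+((z*0)+(6+b)))
Step 1: at LR: (4+4) -> 8; overall: ((y+(4+4))+((z*0)+(6+b))) -> ((y+8)+((z*0)+(6+b)))
Step 2: at RL: (z*0) -> 0; overall: ((y+8)+((z*0)+(6+b))) -> ((y+8)+(0+(6+b)))
Step 3: at R: (0+(6+b)) -> (6+b); overall: ((y+8)+(0+(6+b))) -> ((y+8)+(6+b))
Fixed point: ((y+8)+(6+b))

Answer: ((y+8)+(6+b))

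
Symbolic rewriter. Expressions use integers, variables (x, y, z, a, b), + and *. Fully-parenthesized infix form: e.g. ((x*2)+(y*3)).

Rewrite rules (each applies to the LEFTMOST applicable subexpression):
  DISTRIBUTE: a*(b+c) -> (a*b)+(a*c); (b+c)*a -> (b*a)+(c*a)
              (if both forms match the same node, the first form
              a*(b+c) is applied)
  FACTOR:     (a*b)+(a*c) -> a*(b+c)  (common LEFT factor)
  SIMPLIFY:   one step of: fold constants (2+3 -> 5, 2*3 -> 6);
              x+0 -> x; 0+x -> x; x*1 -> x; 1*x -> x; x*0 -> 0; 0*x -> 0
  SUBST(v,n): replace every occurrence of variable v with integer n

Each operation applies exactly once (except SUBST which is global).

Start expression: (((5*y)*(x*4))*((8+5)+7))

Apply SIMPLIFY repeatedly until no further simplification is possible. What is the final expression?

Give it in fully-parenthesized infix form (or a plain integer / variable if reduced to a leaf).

Start: (((5*y)*(x*4))*((8+5)+7))
Step 1: at RL: (8+5) -> 13; overall: (((5*y)*(x*4))*((8+5)+7)) -> (((5*y)*(x*4))*(13+7))
Step 2: at R: (13+7) -> 20; overall: (((5*y)*(x*4))*(13+7)) -> (((5*y)*(x*4))*20)
Fixed point: (((5*y)*(x*4))*20)

Answer: (((5*y)*(x*4))*20)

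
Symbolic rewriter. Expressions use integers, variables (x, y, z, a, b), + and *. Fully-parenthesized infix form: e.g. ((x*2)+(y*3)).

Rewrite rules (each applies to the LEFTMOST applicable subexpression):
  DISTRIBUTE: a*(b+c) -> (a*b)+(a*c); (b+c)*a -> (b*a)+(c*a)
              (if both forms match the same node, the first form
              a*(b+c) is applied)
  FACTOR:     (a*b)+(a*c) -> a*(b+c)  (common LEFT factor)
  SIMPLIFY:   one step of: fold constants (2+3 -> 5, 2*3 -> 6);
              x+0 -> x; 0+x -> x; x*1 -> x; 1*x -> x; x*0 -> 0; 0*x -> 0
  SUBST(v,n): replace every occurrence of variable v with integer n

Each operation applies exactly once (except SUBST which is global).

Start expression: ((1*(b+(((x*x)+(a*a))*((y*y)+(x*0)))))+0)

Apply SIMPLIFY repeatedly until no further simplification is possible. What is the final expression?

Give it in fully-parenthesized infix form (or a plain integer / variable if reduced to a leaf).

Answer: (b+(((x*x)+(a*a))*(y*y)))

Derivation:
Start: ((1*(b+(((x*x)+(a*a))*((y*y)+(x*0)))))+0)
Step 1: at root: ((1*(b+(((x*x)+(a*a))*((y*y)+(x*0)))))+0) -> (1*(b+(((x*x)+(a*a))*((y*y)+(x*0))))); overall: ((1*(b+(((x*x)+(a*a))*((y*y)+(x*0)))))+0) -> (1*(b+(((x*x)+(a*a))*((y*y)+(x*0)))))
Step 2: at root: (1*(b+(((x*x)+(a*a))*((y*y)+(x*0))))) -> (b+(((x*x)+(a*a))*((y*y)+(x*0)))); overall: (1*(b+(((x*x)+(a*a))*((y*y)+(x*0))))) -> (b+(((x*x)+(a*a))*((y*y)+(x*0))))
Step 3: at RRR: (x*0) -> 0; overall: (b+(((x*x)+(a*a))*((y*y)+(x*0)))) -> (b+(((x*x)+(a*a))*((y*y)+0)))
Step 4: at RR: ((y*y)+0) -> (y*y); overall: (b+(((x*x)+(a*a))*((y*y)+0))) -> (b+(((x*x)+(a*a))*(y*y)))
Fixed point: (b+(((x*x)+(a*a))*(y*y)))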